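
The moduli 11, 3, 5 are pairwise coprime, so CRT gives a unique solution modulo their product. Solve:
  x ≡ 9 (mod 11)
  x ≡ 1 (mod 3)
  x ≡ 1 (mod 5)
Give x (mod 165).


Moduli 11, 3, 5 are pairwise coprime; by CRT there is a unique solution modulo M = 11 · 3 · 5 = 165.
Solve pairwise, accumulating the modulus:
  Start with x ≡ 9 (mod 11).
  Combine with x ≡ 1 (mod 3): since gcd(11, 3) = 1, we get a unique residue mod 33.
    Write x = 9 + 11·t and substitute into x ≡ 1 (mod 3): 11·t ≡ 1 − 9 = -8 (mod 3).
    Reduce coefficients mod 3: 2·t ≡ 1 (mod 3).
    The inverse of 2 mod 3 is 2 (since 2·2 = 4 = 1·3 + 1), so t ≡ 2·1 = 2 ≡ 2 (mod 3).
    Then x = 9 + 11·2 = 31, valid modulo lcm(11, 3) = 33: x ≡ 31 (mod 33).
  Combine with x ≡ 1 (mod 5): since gcd(33, 5) = 1, we get a unique residue mod 165.
    Write x = 31 + 33·t and substitute into x ≡ 1 (mod 5): 33·t ≡ 1 − 31 = -30 (mod 5).
    Reduce coefficients mod 5: 3·t ≡ 0 (mod 5).
    The inverse of 3 mod 5 is 2 (since 3·2 = 6 = 1·5 + 1), so t ≡ 2·0 = 0 ≡ 0 (mod 5).
    Then x = 31 + 33·0 = 31, valid modulo lcm(33, 5) = 165: x ≡ 31 (mod 165).
Verify: 31 mod 11 = 9 ✓, 31 mod 3 = 1 ✓, 31 mod 5 = 1 ✓.

x ≡ 31 (mod 165).


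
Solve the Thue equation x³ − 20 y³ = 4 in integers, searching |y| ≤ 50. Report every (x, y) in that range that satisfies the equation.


The equation is x³ - 20y³ = 4. For fixed y, x³ = 20·y³ + 4, so a solution requires the RHS to be a perfect cube.
Strategy: iterate y from -50 to 50, compute RHS = 20·y³ + 4, and check whether it is a (positive or negative) perfect cube.
Check small values of y:
  y = 0: RHS = 4 is not a perfect cube.
  y = 1: RHS = 24 is not a perfect cube.
  y = -1: RHS = -16 is not a perfect cube.
  y = 2: RHS = 164 is not a perfect cube.
  y = -2: RHS = -156 is not a perfect cube.
  y = 3: RHS = 544 is not a perfect cube.
  y = -3: RHS = -536 is not a perfect cube.
Continuing the search up to |y| = 50 finds no solutions either.
No (x, y) in the scanned range satisfies the equation.

No integer solutions with |y| ≤ 50.


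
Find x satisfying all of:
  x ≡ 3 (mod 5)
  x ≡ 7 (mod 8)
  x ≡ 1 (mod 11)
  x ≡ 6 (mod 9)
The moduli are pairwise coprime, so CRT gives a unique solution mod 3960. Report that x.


Product of moduli M = 5 · 8 · 11 · 9 = 3960.
Merge one congruence at a time:
  Start: x ≡ 3 (mod 5).
  Combine with x ≡ 7 (mod 8); new modulus lcm = 40.
    Write x = 3 + 5·t and substitute into x ≡ 7 (mod 8): 5·t ≡ 7 − 3 = 4 (mod 8).
    The inverse of 5 mod 8 is 5 (since 5·5 = 25 = 3·8 + 1), so t ≡ 5·4 = 20 ≡ 4 (mod 8).
    Then x = 3 + 5·4 = 23, valid modulo lcm(5, 8) = 40: x ≡ 23 (mod 40).
  Combine with x ≡ 1 (mod 11); new modulus lcm = 440.
    Write x = 23 + 40·t and substitute into x ≡ 1 (mod 11): 40·t ≡ 1 − 23 = -22 (mod 11).
    Reduce coefficients mod 11: 7·t ≡ 0 (mod 11).
    The inverse of 7 mod 11 is 8 (since 7·8 = 56 = 5·11 + 1), so t ≡ 8·0 = 0 ≡ 0 (mod 11).
    Then x = 23 + 40·0 = 23, valid modulo lcm(40, 11) = 440: x ≡ 23 (mod 440).
  Combine with x ≡ 6 (mod 9); new modulus lcm = 3960.
    Write x = 23 + 440·t and substitute into x ≡ 6 (mod 9): 440·t ≡ 6 − 23 = -17 (mod 9).
    Reduce coefficients mod 9: 8·t ≡ 1 (mod 9).
    The inverse of 8 mod 9 is 8 (since 8·8 = 64 = 7·9 + 1), so t ≡ 8·1 = 8 ≡ 8 (mod 9).
    Then x = 23 + 440·8 = 3543, valid modulo lcm(440, 9) = 3960: x ≡ 3543 (mod 3960).
Verify against each original: 3543 mod 5 = 3, 3543 mod 8 = 7, 3543 mod 11 = 1, 3543 mod 9 = 6.

x ≡ 3543 (mod 3960).


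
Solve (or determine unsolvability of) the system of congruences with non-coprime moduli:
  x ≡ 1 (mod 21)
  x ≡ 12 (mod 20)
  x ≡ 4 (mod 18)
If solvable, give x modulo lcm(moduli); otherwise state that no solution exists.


Moduli 21, 20, 18 are not pairwise coprime, so CRT works modulo lcm(m_i) when all pairwise compatibility conditions hold.
Pairwise compatibility: gcd(m_i, m_j) must divide a_i - a_j for every pair.
Merge one congruence at a time:
  Start: x ≡ 1 (mod 21).
  Combine with x ≡ 12 (mod 20): gcd(21, 20) = 1; 12 - 1 = 11, which IS divisible by 1, so compatible.
    Write x = 1 + 21·t and substitute into x ≡ 12 (mod 20): 21·t ≡ 12 − 1 = 11 (mod 20).
    Reduce coefficients mod 20: 1·t ≡ 11 (mod 20).
    So t ≡ 11 (mod 20).
    Then x = 1 + 21·11 = 232, valid modulo lcm(21, 20) = 420: x ≡ 232 (mod 420).
  Combine with x ≡ 4 (mod 18): gcd(420, 18) = 6; 4 - 232 = -228, which IS divisible by 6, so compatible.
    Write x = 232 + 420·t and substitute into x ≡ 4 (mod 18): 420·t ≡ 4 − 232 = -228 (mod 18).
    Divide the congruence (and modulus) by g = 6: 70·t ≡ -38 (mod 3).
    Reduce coefficients mod 3: 1·t ≡ 1 (mod 3).
    So t ≡ 1 (mod 3).
    Then x = 232 + 420·1 = 652, valid modulo lcm(420, 18) = 1260: x ≡ 652 (mod 1260).
Verify: 652 mod 21 = 1, 652 mod 20 = 12, 652 mod 18 = 4.

x ≡ 652 (mod 1260).


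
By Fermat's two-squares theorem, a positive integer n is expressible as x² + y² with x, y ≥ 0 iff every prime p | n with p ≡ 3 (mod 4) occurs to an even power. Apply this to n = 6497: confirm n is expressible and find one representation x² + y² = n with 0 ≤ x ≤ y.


Step 1: Factor n = 6497 = 73 · 89.
Step 2: Check the mod-4 condition on each prime factor: 73 ≡ 1 (mod 4), exponent 1; 89 ≡ 1 (mod 4), exponent 1.
All primes ≡ 3 (mod 4) appear to even exponent (or don't appear), so by the two-squares theorem n IS expressible as a sum of two squares.
Step 3: Build a representation. Here n = 73 · 89 is a product of primes ≡ 1 (mod 4). Each prime p ≡ 1 (mod 4) is itself a sum of two squares; find a² by testing p − a² for a perfect square:
  73: 73 − 1² = 72, 73 − 2² = 69, 73 − 3² = 64 = 8² ⇒ 73 = 3² + 8².
  89: 89 − 1² = 88, 89 − 2² = 85, 89 − 3² = 80, 89 − 4² = 73, 89 − 5² = 64 = 8² ⇒ 89 = 5² + 8².
  Combine using the Brahmagupta–Fibonacci identity (a² + b²)(c² + d²) = (ac − bd)² + (ad + bc)² = (ac + bd)² + (ad − bc)²:
  73 · 89 = 6497: from (3² + 8²)(5² + 8²), take (3·5 − 8·8, 3·8 + 8·5) = (15 − 64, 24 + 40) = (-49, 64); dropping signs (only squares matter) gives (49, 64); check 49² + 64² = 2401 + 4096 = 6497 ✓.
Step 4: Order so x ≤ y and verify: 49² + 64² = 2401 + 4096 = 6497 = n. ✓

n = 6497 = 49² + 64² (one valid representation with x ≤ y).


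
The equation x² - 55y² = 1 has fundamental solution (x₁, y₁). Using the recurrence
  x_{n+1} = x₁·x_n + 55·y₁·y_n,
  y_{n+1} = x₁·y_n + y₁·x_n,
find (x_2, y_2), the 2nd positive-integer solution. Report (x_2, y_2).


Step 1: Find the fundamental solution (x₁, y₁) of x² - 55y² = 1.
  Expand √55 as a continued fraction. a₀ = ⌊√55⌋ = 7; iterate m_{k+1} = d_k·a_k − m_k, d_{k+1} = (55 − m_{k+1}²)/d_k, a_{k+1} = ⌊(a₀ + m_{k+1})/d_{k+1}⌋ (starting m₀ = 0, d₀ = 1), with convergents p_k = a_k·p_{k-1} + p_{k-2}, q_k = a_k·q_{k-1} + q_{k-2} (p₋₁ = 1, q₋₁ = 0):
  k = 0: a₀ = 7; p₀/q₀ = 7/1; p₀² − 55·q₀² = 49 − 55 = -6.
  k = 1: m = 7, d = 6, a = ⌊(7 + 7)/6⌋ = 2; p/q = (2·7 + 1)/(2·1 + 0) = 15/2; p² − 55·q² = 225 − 220 = 5.
  k = 2: m = 5, d = 5, a = ⌊(7 + 5)/5⌋ = 2; p/q = (2·15 + 7)/(2·2 + 1) = 37/5; p² − 55·q² = 1369 − 1375 = -6.
  k = 3: m = 5, d = 6, a = ⌊(7 + 5)/6⌋ = 2; p/q = (2·37 + 15)/(2·5 + 2) = 89/12; p² − 55·q² = 7921 − 7920 = 1.
  The first convergent with p² − 55·q² = 1 gives the fundamental solution (x₁, y₁) = (89, 12).
Step 2: Apply the recurrence (x_{n+1}, y_{n+1}) = (x₁x_n + 55y₁y_n, x₁y_n + y₁x_n) repeatedly.
  From (x_1, y_1) = (89, 12): x_2 = 89·89 + 55·12·12 = 15841; y_2 = 89·12 + 12·89 = 2136.
Step 3: Verify x_2² - 55·y_2² = 250937281 - 250937280 = 1 (should be 1). ✓

(x_1, y_1) = (89, 12); (x_2, y_2) = (15841, 2136).


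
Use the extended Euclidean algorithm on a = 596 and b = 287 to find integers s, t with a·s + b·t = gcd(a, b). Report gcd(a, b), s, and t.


Euclidean algorithm on (596, 287) — divide until remainder is 0:
  596 = 2 · 287 + 22
  287 = 13 · 22 + 1
  22 = 22 · 1 + 0
gcd(596, 287) = 1.
Track Bezout coefficients alongside the remainders: start with r₀ = 596 = a·1 + b·0 (s = 1, t = 0) and r₁ = 287 = a·0 + b·1 (s = 0, t = 1); each new remainder r_{k+1} = r_{k-1} − q_k·r_k inherits s_{k+1} = s_{k-1} − q_k·s_k, t_{k+1} = t_{k-1} − q_k·t_k, so r_k = a·s_k + b·t_k at every step:
  q = 2: r = 22, s = 1 − 2·0 = 1, t = 0 − 2·1 = -2  (check: 596·1 + 287·(-2) = 22)
  q = 13: r = 1, s = 0 − 13·1 = -13, t = 1 − 13·(-2) = 27  (check: 596·(-13) + 287·27 = 1)
The row with r = 1 (the gcd) gives the Bezout coefficients s = -13, t = 27.
Result: 596 · (-13) + 287 · (27) = 1.

gcd(596, 287) = 1; s = -13, t = 27 (check: 596·(-13) + 287·27 = 1).


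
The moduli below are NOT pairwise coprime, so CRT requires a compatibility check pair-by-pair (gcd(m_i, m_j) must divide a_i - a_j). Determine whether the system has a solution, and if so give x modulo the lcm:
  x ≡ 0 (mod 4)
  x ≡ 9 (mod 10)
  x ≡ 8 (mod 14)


Moduli 4, 10, 14 are not pairwise coprime, so CRT works modulo lcm(m_i) when all pairwise compatibility conditions hold.
Pairwise compatibility: gcd(m_i, m_j) must divide a_i - a_j for every pair.
Merge one congruence at a time:
  Start: x ≡ 0 (mod 4).
  Combine with x ≡ 9 (mod 10): gcd(4, 10) = 2, and 9 - 0 = 9 is NOT divisible by 2.
    ⇒ system is inconsistent (no integer solution).

No solution (the system is inconsistent).


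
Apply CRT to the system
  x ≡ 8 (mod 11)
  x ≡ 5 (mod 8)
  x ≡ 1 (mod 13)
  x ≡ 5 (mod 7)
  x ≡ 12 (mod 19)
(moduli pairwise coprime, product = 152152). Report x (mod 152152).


Product of moduli M = 11 · 8 · 13 · 7 · 19 = 152152.
Merge one congruence at a time:
  Start: x ≡ 8 (mod 11).
  Combine with x ≡ 5 (mod 8); new modulus lcm = 88.
    Write x = 8 + 11·t and substitute into x ≡ 5 (mod 8): 11·t ≡ 5 − 8 = -3 (mod 8).
    Reduce coefficients mod 8: 3·t ≡ 5 (mod 8).
    The inverse of 3 mod 8 is 3 (since 3·3 = 9 = 1·8 + 1), so t ≡ 3·5 = 15 ≡ 7 (mod 8).
    Then x = 8 + 11·7 = 85, valid modulo lcm(11, 8) = 88: x ≡ 85 (mod 88).
  Combine with x ≡ 1 (mod 13); new modulus lcm = 1144.
    Write x = 85 + 88·t and substitute into x ≡ 1 (mod 13): 88·t ≡ 1 − 85 = -84 (mod 13).
    Reduce coefficients mod 13: 10·t ≡ 7 (mod 13).
    The inverse of 10 mod 13 is 4 (since 10·4 = 40 = 3·13 + 1), so t ≡ 4·7 = 28 ≡ 2 (mod 13).
    Then x = 85 + 88·2 = 261, valid modulo lcm(88, 13) = 1144: x ≡ 261 (mod 1144).
  Combine with x ≡ 5 (mod 7); new modulus lcm = 8008.
    Write x = 261 + 1144·t and substitute into x ≡ 5 (mod 7): 1144·t ≡ 5 − 261 = -256 (mod 7).
    Reduce coefficients mod 7: 3·t ≡ 3 (mod 7).
    The inverse of 3 mod 7 is 5 (since 3·5 = 15 = 2·7 + 1), so t ≡ 5·3 = 15 ≡ 1 (mod 7).
    Then x = 261 + 1144·1 = 1405, valid modulo lcm(1144, 7) = 8008: x ≡ 1405 (mod 8008).
  Combine with x ≡ 12 (mod 19); new modulus lcm = 152152.
    Write x = 1405 + 8008·t and substitute into x ≡ 12 (mod 19): 8008·t ≡ 12 − 1405 = -1393 (mod 19).
    Reduce coefficients mod 19: 9·t ≡ 13 (mod 19).
    The inverse of 9 mod 19 is 17 (since 9·17 = 153 = 8·19 + 1), so t ≡ 17·13 = 221 ≡ 12 (mod 19).
    Then x = 1405 + 8008·12 = 97501, valid modulo lcm(8008, 19) = 152152: x ≡ 97501 (mod 152152).
Verify against each original: 97501 mod 11 = 8, 97501 mod 8 = 5, 97501 mod 13 = 1, 97501 mod 7 = 5, 97501 mod 19 = 12.

x ≡ 97501 (mod 152152).


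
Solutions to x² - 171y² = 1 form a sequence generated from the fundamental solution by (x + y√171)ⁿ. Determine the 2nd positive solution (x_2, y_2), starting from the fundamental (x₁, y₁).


Step 1: Find the fundamental solution (x₁, y₁) of x² - 171y² = 1.
  Expand √171 as a continued fraction. a₀ = ⌊√171⌋ = 13; iterate m_{k+1} = d_k·a_k − m_k, d_{k+1} = (171 − m_{k+1}²)/d_k, a_{k+1} = ⌊(a₀ + m_{k+1})/d_{k+1}⌋ (starting m₀ = 0, d₀ = 1), with convergents p_k = a_k·p_{k-1} + p_{k-2}, q_k = a_k·q_{k-1} + q_{k-2} (p₋₁ = 1, q₋₁ = 0):
  k = 0: a₀ = 13; p₀/q₀ = 13/1; p₀² − 171·q₀² = 169 − 171 = -2.
  k = 1: m = 13, d = 2, a = ⌊(13 + 13)/2⌋ = 13; p/q = (13·13 + 1)/(13·1 + 0) = 170/13; p² − 171·q² = 28900 − 28899 = 1.
  The first convergent with p² − 171·q² = 1 gives the fundamental solution (x₁, y₁) = (170, 13).
Step 2: Apply the recurrence (x_{n+1}, y_{n+1}) = (x₁x_n + 171y₁y_n, x₁y_n + y₁x_n) repeatedly.
  From (x_1, y_1) = (170, 13): x_2 = 170·170 + 171·13·13 = 57799; y_2 = 170·13 + 13·170 = 4420.
Step 3: Verify x_2² - 171·y_2² = 3340724401 - 3340724400 = 1 (should be 1). ✓

(x_1, y_1) = (170, 13); (x_2, y_2) = (57799, 4420).


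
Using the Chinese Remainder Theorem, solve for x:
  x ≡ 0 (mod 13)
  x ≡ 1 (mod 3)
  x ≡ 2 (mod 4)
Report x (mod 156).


Moduli 13, 3, 4 are pairwise coprime; by CRT there is a unique solution modulo M = 13 · 3 · 4 = 156.
Solve pairwise, accumulating the modulus:
  Start with x ≡ 0 (mod 13).
  Combine with x ≡ 1 (mod 3): since gcd(13, 3) = 1, we get a unique residue mod 39.
    Write x = 0 + 13·t and substitute into x ≡ 1 (mod 3): 13·t ≡ 1 − 0 = 1 (mod 3).
    Reduce coefficients mod 3: 1·t ≡ 1 (mod 3).
    So t ≡ 1 (mod 3).
    Then x = 0 + 13·1 = 13, valid modulo lcm(13, 3) = 39: x ≡ 13 (mod 39).
  Combine with x ≡ 2 (mod 4): since gcd(39, 4) = 1, we get a unique residue mod 156.
    Write x = 13 + 39·t and substitute into x ≡ 2 (mod 4): 39·t ≡ 2 − 13 = -11 (mod 4).
    Reduce coefficients mod 4: 3·t ≡ 1 (mod 4).
    The inverse of 3 mod 4 is 3 (since 3·3 = 9 = 2·4 + 1), so t ≡ 3·1 = 3 ≡ 3 (mod 4).
    Then x = 13 + 39·3 = 130, valid modulo lcm(39, 4) = 156: x ≡ 130 (mod 156).
Verify: 130 mod 13 = 0 ✓, 130 mod 3 = 1 ✓, 130 mod 4 = 2 ✓.

x ≡ 130 (mod 156).


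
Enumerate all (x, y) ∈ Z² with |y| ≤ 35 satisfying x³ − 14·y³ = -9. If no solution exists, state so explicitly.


The equation is x³ - 14y³ = -9. For fixed y, x³ = 14·y³ − 9, so a solution requires the RHS to be a perfect cube.
Strategy: iterate y from -35 to 35, compute RHS = 14·y³ − 9, and check whether it is a (positive or negative) perfect cube.
Check small values of y:
  y = 0: RHS = -9 is not a perfect cube.
  y = 1: RHS = 5 is not a perfect cube.
  y = -1: RHS = -23 is not a perfect cube.
  y = 2: RHS = 103 is not a perfect cube.
  y = -2: RHS = -121 is not a perfect cube.
  y = 3: RHS = 369 is not a perfect cube.
  y = -3: RHS = -387 is not a perfect cube.
Continuing the search up to |y| = 35 finds no solutions either.
No (x, y) in the scanned range satisfies the equation.

No integer solutions with |y| ≤ 35.


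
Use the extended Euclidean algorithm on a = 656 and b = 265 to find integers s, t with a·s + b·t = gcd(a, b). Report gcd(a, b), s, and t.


Euclidean algorithm on (656, 265) — divide until remainder is 0:
  656 = 2 · 265 + 126
  265 = 2 · 126 + 13
  126 = 9 · 13 + 9
  13 = 1 · 9 + 4
  9 = 2 · 4 + 1
  4 = 4 · 1 + 0
gcd(656, 265) = 1.
Track Bezout coefficients alongside the remainders: start with r₀ = 656 = a·1 + b·0 (s = 1, t = 0) and r₁ = 265 = a·0 + b·1 (s = 0, t = 1); each new remainder r_{k+1} = r_{k-1} − q_k·r_k inherits s_{k+1} = s_{k-1} − q_k·s_k, t_{k+1} = t_{k-1} − q_k·t_k, so r_k = a·s_k + b·t_k at every step:
  q = 2: r = 126, s = 1 − 2·0 = 1, t = 0 − 2·1 = -2  (check: 656·1 + 265·(-2) = 126)
  q = 2: r = 13, s = 0 − 2·1 = -2, t = 1 − 2·(-2) = 5  (check: 656·(-2) + 265·5 = 13)
  q = 9: r = 9, s = 1 − 9·(-2) = 19, t = -2 − 9·5 = -47  (check: 656·19 + 265·(-47) = 9)
  q = 1: r = 4, s = -2 − 1·19 = -21, t = 5 − 1·(-47) = 52  (check: 656·(-21) + 265·52 = 4)
  q = 2: r = 1, s = 19 − 2·(-21) = 61, t = -47 − 2·52 = -151  (check: 656·61 + 265·(-151) = 1)
The row with r = 1 (the gcd) gives the Bezout coefficients s = 61, t = -151.
Result: 656 · (61) + 265 · (-151) = 1.

gcd(656, 265) = 1; s = 61, t = -151 (check: 656·61 + 265·(-151) = 1).


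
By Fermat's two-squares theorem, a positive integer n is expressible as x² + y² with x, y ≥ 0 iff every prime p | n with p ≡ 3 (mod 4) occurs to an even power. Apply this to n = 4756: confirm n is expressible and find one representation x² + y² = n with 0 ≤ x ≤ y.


Step 1: Factor n = 4756 = 2^2 · 29 · 41.
Step 2: Check the mod-4 condition on each prime factor: 2 = 2 (special); 29 ≡ 1 (mod 4), exponent 1; 41 ≡ 1 (mod 4), exponent 1.
All primes ≡ 3 (mod 4) appear to even exponent (or don't appear), so by the two-squares theorem n IS expressible as a sum of two squares.
Step 3: Build a representation. Group n = k² · m with k = 2 and m = 29 · 41 = 1189 (a product of primes ≡ 1 (mod 4)); a representation of m scales to one of n via (k·x)² + (k·y)² = k²(x² + y²). Each prime p ≡ 1 (mod 4) is itself a sum of two squares; find a² by testing p − a² for a perfect square:
  29: 29 − 1² = 28, 29 − 2² = 25 = 5² ⇒ 29 = 2² + 5².
  41: 41 − 1² = 40, 41 − 2² = 37, 41 − 3² = 32, 41 − 4² = 25 = 5² ⇒ 41 = 4² + 5².
  Combine using the Brahmagupta–Fibonacci identity (a² + b²)(c² + d²) = (ac − bd)² + (ad + bc)² = (ac + bd)² + (ad − bc)²:
  29 · 41 = 1189: from (2² + 5²)(4² + 5²), take (2·4 − 5·5, 2·5 + 5·4) = (8 − 25, 10 + 20) = (-17, 30); dropping signs (only squares matter) gives (17, 30); check 17² + 30² = 289 + 900 = 1189 ✓.
  Scale by k = 2: (2·17, 2·30) = (34, 60).
Step 4: Order so x ≤ y and verify: 34² + 60² = 1156 + 3600 = 4756 = n. ✓

n = 4756 = 34² + 60² (one valid representation with x ≤ y).


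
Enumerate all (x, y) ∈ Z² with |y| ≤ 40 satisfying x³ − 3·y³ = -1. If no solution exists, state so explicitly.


The equation is x³ - 3y³ = -1. For fixed y, x³ = 3·y³ − 1, so a solution requires the RHS to be a perfect cube.
Strategy: iterate y from -40 to 40, compute RHS = 3·y³ − 1, and check whether it is a (positive or negative) perfect cube.
Check small values of y:
  y = 0: RHS = -1 = (-1)³ ⇒ x = -1 works.
  y = 1: RHS = 2 is not a perfect cube.
  y = -1: RHS = -4 is not a perfect cube.
  y = 2: RHS = 23 is not a perfect cube.
  y = -2: RHS = -25 is not a perfect cube.
  y = 3: RHS = 80 is not a perfect cube.
  y = -3: RHS = -82 is not a perfect cube.
Continuing the search up to |y| = 40 finds no further solutions beyond those listed.
Collected solutions: (-1, 0).

Solutions (with |y| ≤ 40): (-1, 0).


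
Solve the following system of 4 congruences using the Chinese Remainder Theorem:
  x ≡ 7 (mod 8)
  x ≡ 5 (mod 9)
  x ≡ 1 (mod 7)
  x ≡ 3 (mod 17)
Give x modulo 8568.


Product of moduli M = 8 · 9 · 7 · 17 = 8568.
Merge one congruence at a time:
  Start: x ≡ 7 (mod 8).
  Combine with x ≡ 5 (mod 9); new modulus lcm = 72.
    Write x = 7 + 8·t and substitute into x ≡ 5 (mod 9): 8·t ≡ 5 − 7 = -2 (mod 9).
    Reduce coefficients mod 9: 8·t ≡ 7 (mod 9).
    The inverse of 8 mod 9 is 8 (since 8·8 = 64 = 7·9 + 1), so t ≡ 8·7 = 56 ≡ 2 (mod 9).
    Then x = 7 + 8·2 = 23, valid modulo lcm(8, 9) = 72: x ≡ 23 (mod 72).
  Combine with x ≡ 1 (mod 7); new modulus lcm = 504.
    Write x = 23 + 72·t and substitute into x ≡ 1 (mod 7): 72·t ≡ 1 − 23 = -22 (mod 7).
    Reduce coefficients mod 7: 2·t ≡ 6 (mod 7).
    The inverse of 2 mod 7 is 4 (since 2·4 = 8 = 1·7 + 1), so t ≡ 4·6 = 24 ≡ 3 (mod 7).
    Then x = 23 + 72·3 = 239, valid modulo lcm(72, 7) = 504: x ≡ 239 (mod 504).
  Combine with x ≡ 3 (mod 17); new modulus lcm = 8568.
    Write x = 239 + 504·t and substitute into x ≡ 3 (mod 17): 504·t ≡ 3 − 239 = -236 (mod 17).
    Reduce coefficients mod 17: 11·t ≡ 2 (mod 17).
    The inverse of 11 mod 17 is 14 (since 11·14 = 154 = 9·17 + 1), so t ≡ 14·2 = 28 ≡ 11 (mod 17).
    Then x = 239 + 504·11 = 5783, valid modulo lcm(504, 17) = 8568: x ≡ 5783 (mod 8568).
Verify against each original: 5783 mod 8 = 7, 5783 mod 9 = 5, 5783 mod 7 = 1, 5783 mod 17 = 3.

x ≡ 5783 (mod 8568).


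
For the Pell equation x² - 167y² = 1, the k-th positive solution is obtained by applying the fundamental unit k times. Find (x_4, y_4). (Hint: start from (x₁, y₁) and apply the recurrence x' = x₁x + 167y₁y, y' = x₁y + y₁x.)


Step 1: Find the fundamental solution (x₁, y₁) of x² - 167y² = 1.
  Expand √167 as a continued fraction. a₀ = ⌊√167⌋ = 12; iterate m_{k+1} = d_k·a_k − m_k, d_{k+1} = (167 − m_{k+1}²)/d_k, a_{k+1} = ⌊(a₀ + m_{k+1})/d_{k+1}⌋ (starting m₀ = 0, d₀ = 1), with convergents p_k = a_k·p_{k-1} + p_{k-2}, q_k = a_k·q_{k-1} + q_{k-2} (p₋₁ = 1, q₋₁ = 0):
  k = 0: a₀ = 12; p₀/q₀ = 12/1; p₀² − 167·q₀² = 144 − 167 = -23.
  k = 1: m = 12, d = 23, a = ⌊(12 + 12)/23⌋ = 1; p/q = (1·12 + 1)/(1·1 + 0) = 13/1; p² − 167·q² = 169 − 167 = 2.
  k = 2: m = 11, d = 2, a = ⌊(12 + 11)/2⌋ = 11; p/q = (11·13 + 12)/(11·1 + 1) = 155/12; p² − 167·q² = 24025 − 24048 = -23.
  k = 3: m = 11, d = 23, a = ⌊(12 + 11)/23⌋ = 1; p/q = (1·155 + 13)/(1·12 + 1) = 168/13; p² − 167·q² = 28224 − 28223 = 1.
  The first convergent with p² − 167·q² = 1 gives the fundamental solution (x₁, y₁) = (168, 13).
Step 2: Apply the recurrence (x_{n+1}, y_{n+1}) = (x₁x_n + 167y₁y_n, x₁y_n + y₁x_n) repeatedly.
  From (x_1, y_1) = (168, 13): x_2 = 168·168 + 167·13·13 = 56447; y_2 = 168·13 + 13·168 = 4368.
  From (x_2, y_2) = (56447, 4368): x_3 = 168·56447 + 167·13·4368 = 18966024; y_3 = 168·4368 + 13·56447 = 1467635.
  From (x_3, y_3) = (18966024, 1467635): x_4 = 168·18966024 + 167·13·1467635 = 6372527617; y_4 = 168·1467635 + 13·18966024 = 493120992.
Step 3: Verify x_4² - 167·y_4² = 40609108229427698689 - 40609108229427698688 = 1 (should be 1). ✓

(x_1, y_1) = (168, 13); (x_4, y_4) = (6372527617, 493120992).


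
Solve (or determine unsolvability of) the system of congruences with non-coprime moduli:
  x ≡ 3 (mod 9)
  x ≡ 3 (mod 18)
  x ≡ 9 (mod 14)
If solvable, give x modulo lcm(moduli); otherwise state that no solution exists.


Moduli 9, 18, 14 are not pairwise coprime, so CRT works modulo lcm(m_i) when all pairwise compatibility conditions hold.
Pairwise compatibility: gcd(m_i, m_j) must divide a_i - a_j for every pair.
Merge one congruence at a time:
  Start: x ≡ 3 (mod 9).
  Combine with x ≡ 3 (mod 18): gcd(9, 18) = 9; 3 - 3 = 0, which IS divisible by 9, so compatible.
    Write x = 3 + 9·t and substitute into x ≡ 3 (mod 18): 9·t ≡ 3 − 3 = 0 (mod 18).
    Divide the congruence (and modulus) by g = 9: 1·t ≡ 0 (mod 2).
    So t ≡ 0 (mod 2).
    Then x = 3 + 9·0 = 3, valid modulo lcm(9, 18) = 18: x ≡ 3 (mod 18).
  Combine with x ≡ 9 (mod 14): gcd(18, 14) = 2; 9 - 3 = 6, which IS divisible by 2, so compatible.
    Write x = 3 + 18·t and substitute into x ≡ 9 (mod 14): 18·t ≡ 9 − 3 = 6 (mod 14).
    Divide the congruence (and modulus) by g = 2: 9·t ≡ 3 (mod 7).
    Reduce coefficients mod 7: 2·t ≡ 3 (mod 7).
    The inverse of 2 mod 7 is 4 (since 2·4 = 8 = 1·7 + 1), so t ≡ 4·3 = 12 ≡ 5 (mod 7).
    Then x = 3 + 18·5 = 93, valid modulo lcm(18, 14) = 126: x ≡ 93 (mod 126).
Verify: 93 mod 9 = 3, 93 mod 18 = 3, 93 mod 14 = 9.

x ≡ 93 (mod 126).


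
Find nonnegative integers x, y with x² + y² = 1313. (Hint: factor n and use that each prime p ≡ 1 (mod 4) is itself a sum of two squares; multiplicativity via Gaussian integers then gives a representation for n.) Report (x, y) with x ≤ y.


Step 1: Factor n = 1313 = 13 · 101.
Step 2: Check the mod-4 condition on each prime factor: 13 ≡ 1 (mod 4), exponent 1; 101 ≡ 1 (mod 4), exponent 1.
All primes ≡ 3 (mod 4) appear to even exponent (or don't appear), so by the two-squares theorem n IS expressible as a sum of two squares.
Step 3: Build a representation. Here n = 13 · 101 is a product of primes ≡ 1 (mod 4). Each prime p ≡ 1 (mod 4) is itself a sum of two squares; find a² by testing p − a² for a perfect square:
  13: 13 − 1² = 12, 13 − 2² = 9 = 3² ⇒ 13 = 2² + 3².
  101: 101 − 1² = 100 = 10² ⇒ 101 = 1² + 10².
  Combine using the Brahmagupta–Fibonacci identity (a² + b²)(c² + d²) = (ac − bd)² + (ad + bc)² = (ac + bd)² + (ad − bc)²:
  13 · 101 = 1313: from (2² + 3²)(1² + 10²), take (2·1 − 3·10, 2·10 + 3·1) = (2 − 30, 20 + 3) = (-28, 23); dropping signs (only squares matter) gives (28, 23); check 28² + 23² = 784 + 529 = 1313 ✓.
Step 4: Order so x ≤ y and verify: 23² + 28² = 529 + 784 = 1313 = n. ✓

n = 1313 = 23² + 28² (one valid representation with x ≤ y).


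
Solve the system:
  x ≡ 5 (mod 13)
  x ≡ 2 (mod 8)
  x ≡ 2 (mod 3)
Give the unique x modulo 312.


Moduli 13, 8, 3 are pairwise coprime; by CRT there is a unique solution modulo M = 13 · 8 · 3 = 312.
Solve pairwise, accumulating the modulus:
  Start with x ≡ 5 (mod 13).
  Combine with x ≡ 2 (mod 8): since gcd(13, 8) = 1, we get a unique residue mod 104.
    Write x = 5 + 13·t and substitute into x ≡ 2 (mod 8): 13·t ≡ 2 − 5 = -3 (mod 8).
    Reduce coefficients mod 8: 5·t ≡ 5 (mod 8).
    The inverse of 5 mod 8 is 5 (since 5·5 = 25 = 3·8 + 1), so t ≡ 5·5 = 25 ≡ 1 (mod 8).
    Then x = 5 + 13·1 = 18, valid modulo lcm(13, 8) = 104: x ≡ 18 (mod 104).
  Combine with x ≡ 2 (mod 3): since gcd(104, 3) = 1, we get a unique residue mod 312.
    Write x = 18 + 104·t and substitute into x ≡ 2 (mod 3): 104·t ≡ 2 − 18 = -16 (mod 3).
    Reduce coefficients mod 3: 2·t ≡ 2 (mod 3).
    The inverse of 2 mod 3 is 2 (since 2·2 = 4 = 1·3 + 1), so t ≡ 2·2 = 4 ≡ 1 (mod 3).
    Then x = 18 + 104·1 = 122, valid modulo lcm(104, 3) = 312: x ≡ 122 (mod 312).
Verify: 122 mod 13 = 5 ✓, 122 mod 8 = 2 ✓, 122 mod 3 = 2 ✓.

x ≡ 122 (mod 312).


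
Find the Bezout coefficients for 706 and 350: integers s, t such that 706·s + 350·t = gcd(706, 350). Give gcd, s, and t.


Euclidean algorithm on (706, 350) — divide until remainder is 0:
  706 = 2 · 350 + 6
  350 = 58 · 6 + 2
  6 = 3 · 2 + 0
gcd(706, 350) = 2.
Track Bezout coefficients alongside the remainders: start with r₀ = 706 = a·1 + b·0 (s = 1, t = 0) and r₁ = 350 = a·0 + b·1 (s = 0, t = 1); each new remainder r_{k+1} = r_{k-1} − q_k·r_k inherits s_{k+1} = s_{k-1} − q_k·s_k, t_{k+1} = t_{k-1} − q_k·t_k, so r_k = a·s_k + b·t_k at every step:
  q = 2: r = 6, s = 1 − 2·0 = 1, t = 0 − 2·1 = -2  (check: 706·1 + 350·(-2) = 6)
  q = 58: r = 2, s = 0 − 58·1 = -58, t = 1 − 58·(-2) = 117  (check: 706·(-58) + 350·117 = 2)
The row with r = 2 (the gcd) gives the Bezout coefficients s = -58, t = 117.
Result: 706 · (-58) + 350 · (117) = 2.

gcd(706, 350) = 2; s = -58, t = 117 (check: 706·(-58) + 350·117 = 2).


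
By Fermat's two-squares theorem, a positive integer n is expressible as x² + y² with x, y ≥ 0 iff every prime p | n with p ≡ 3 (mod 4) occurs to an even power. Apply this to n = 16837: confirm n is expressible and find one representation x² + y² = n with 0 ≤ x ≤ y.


Step 1: Factor n = 16837 = 113 · 149.
Step 2: Check the mod-4 condition on each prime factor: 113 ≡ 1 (mod 4), exponent 1; 149 ≡ 1 (mod 4), exponent 1.
All primes ≡ 3 (mod 4) appear to even exponent (or don't appear), so by the two-squares theorem n IS expressible as a sum of two squares.
Step 3: Build a representation. Here n = 113 · 149 is a product of primes ≡ 1 (mod 4). Each prime p ≡ 1 (mod 4) is itself a sum of two squares; find a² by testing p − a² for a perfect square:
  113: 113 − 1² = 112, 113 − 2² = 109, 113 − 3² = 104, 113 − 4² = 97, 113 − 5² = 88, 113 − 6² = 77, 113 − 7² = 64 = 8² ⇒ 113 = 7² + 8².
  149: 149 − 1² = 148, 149 − 2² = 145, 149 − 3² = 140, 149 − 4² = 133, 149 − 5² = 124, 149 − 6² = 113, 149 − 7² = 100 = 10² ⇒ 149 = 7² + 10².
  Combine using the Brahmagupta–Fibonacci identity (a² + b²)(c² + d²) = (ac − bd)² + (ad + bc)² = (ac + bd)² + (ad − bc)²:
  113 · 149 = 16837: from (7² + 8²)(7² + 10²), take (7·7 − 8·10, 7·10 + 8·7) = (49 − 80, 70 + 56) = (-31, 126); dropping signs (only squares matter) gives (31, 126); check 31² + 126² = 961 + 15876 = 16837 ✓.
Step 4: Order so x ≤ y and verify: 31² + 126² = 961 + 15876 = 16837 = n. ✓

n = 16837 = 31² + 126² (one valid representation with x ≤ y).


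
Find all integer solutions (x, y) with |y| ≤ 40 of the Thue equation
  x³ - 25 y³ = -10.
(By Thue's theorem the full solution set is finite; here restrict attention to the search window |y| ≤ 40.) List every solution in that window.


The equation is x³ - 25y³ = -10. For fixed y, x³ = 25·y³ − 10, so a solution requires the RHS to be a perfect cube.
Strategy: iterate y from -40 to 40, compute RHS = 25·y³ − 10, and check whether it is a (positive or negative) perfect cube.
Check small values of y:
  y = 0: RHS = -10 is not a perfect cube.
  y = 1: RHS = 15 is not a perfect cube.
  y = -1: RHS = -35 is not a perfect cube.
  y = 2: RHS = 190 is not a perfect cube.
  y = -2: RHS = -210 is not a perfect cube.
  y = 3: RHS = 665 is not a perfect cube.
  y = -3: RHS = -685 is not a perfect cube.
Continuing the search up to |y| = 40 finds no solutions either.
No (x, y) in the scanned range satisfies the equation.

No integer solutions with |y| ≤ 40.


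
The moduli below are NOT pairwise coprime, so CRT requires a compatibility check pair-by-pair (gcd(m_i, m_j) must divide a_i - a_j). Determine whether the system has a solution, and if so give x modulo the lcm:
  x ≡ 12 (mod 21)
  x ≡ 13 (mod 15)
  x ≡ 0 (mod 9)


Moduli 21, 15, 9 are not pairwise coprime, so CRT works modulo lcm(m_i) when all pairwise compatibility conditions hold.
Pairwise compatibility: gcd(m_i, m_j) must divide a_i - a_j for every pair.
Merge one congruence at a time:
  Start: x ≡ 12 (mod 21).
  Combine with x ≡ 13 (mod 15): gcd(21, 15) = 3, and 13 - 12 = 1 is NOT divisible by 3.
    ⇒ system is inconsistent (no integer solution).

No solution (the system is inconsistent).


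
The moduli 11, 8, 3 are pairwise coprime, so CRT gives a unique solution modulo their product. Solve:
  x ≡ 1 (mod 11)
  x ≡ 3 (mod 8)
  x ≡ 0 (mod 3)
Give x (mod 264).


Moduli 11, 8, 3 are pairwise coprime; by CRT there is a unique solution modulo M = 11 · 8 · 3 = 264.
Solve pairwise, accumulating the modulus:
  Start with x ≡ 1 (mod 11).
  Combine with x ≡ 3 (mod 8): since gcd(11, 8) = 1, we get a unique residue mod 88.
    Write x = 1 + 11·t and substitute into x ≡ 3 (mod 8): 11·t ≡ 3 − 1 = 2 (mod 8).
    Reduce coefficients mod 8: 3·t ≡ 2 (mod 8).
    The inverse of 3 mod 8 is 3 (since 3·3 = 9 = 1·8 + 1), so t ≡ 3·2 = 6 ≡ 6 (mod 8).
    Then x = 1 + 11·6 = 67, valid modulo lcm(11, 8) = 88: x ≡ 67 (mod 88).
  Combine with x ≡ 0 (mod 3): since gcd(88, 3) = 1, we get a unique residue mod 264.
    Write x = 67 + 88·t and substitute into x ≡ 0 (mod 3): 88·t ≡ 0 − 67 = -67 (mod 3).
    Reduce coefficients mod 3: 1·t ≡ 2 (mod 3).
    So t ≡ 2 (mod 3).
    Then x = 67 + 88·2 = 243, valid modulo lcm(88, 3) = 264: x ≡ 243 (mod 264).
Verify: 243 mod 11 = 1 ✓, 243 mod 8 = 3 ✓, 243 mod 3 = 0 ✓.

x ≡ 243 (mod 264).


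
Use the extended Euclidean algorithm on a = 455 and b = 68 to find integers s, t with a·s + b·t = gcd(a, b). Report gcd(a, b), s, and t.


Euclidean algorithm on (455, 68) — divide until remainder is 0:
  455 = 6 · 68 + 47
  68 = 1 · 47 + 21
  47 = 2 · 21 + 5
  21 = 4 · 5 + 1
  5 = 5 · 1 + 0
gcd(455, 68) = 1.
Track Bezout coefficients alongside the remainders: start with r₀ = 455 = a·1 + b·0 (s = 1, t = 0) and r₁ = 68 = a·0 + b·1 (s = 0, t = 1); each new remainder r_{k+1} = r_{k-1} − q_k·r_k inherits s_{k+1} = s_{k-1} − q_k·s_k, t_{k+1} = t_{k-1} − q_k·t_k, so r_k = a·s_k + b·t_k at every step:
  q = 6: r = 47, s = 1 − 6·0 = 1, t = 0 − 6·1 = -6  (check: 455·1 + 68·(-6) = 47)
  q = 1: r = 21, s = 0 − 1·1 = -1, t = 1 − 1·(-6) = 7  (check: 455·(-1) + 68·7 = 21)
  q = 2: r = 5, s = 1 − 2·(-1) = 3, t = -6 − 2·7 = -20  (check: 455·3 + 68·(-20) = 5)
  q = 4: r = 1, s = -1 − 4·3 = -13, t = 7 − 4·(-20) = 87  (check: 455·(-13) + 68·87 = 1)
The row with r = 1 (the gcd) gives the Bezout coefficients s = -13, t = 87.
Result: 455 · (-13) + 68 · (87) = 1.

gcd(455, 68) = 1; s = -13, t = 87 (check: 455·(-13) + 68·87 = 1).


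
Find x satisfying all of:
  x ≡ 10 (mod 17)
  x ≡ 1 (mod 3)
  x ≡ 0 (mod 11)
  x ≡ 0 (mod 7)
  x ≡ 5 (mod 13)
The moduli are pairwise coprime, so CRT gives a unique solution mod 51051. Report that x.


Product of moduli M = 17 · 3 · 11 · 7 · 13 = 51051.
Merge one congruence at a time:
  Start: x ≡ 10 (mod 17).
  Combine with x ≡ 1 (mod 3); new modulus lcm = 51.
    Write x = 10 + 17·t and substitute into x ≡ 1 (mod 3): 17·t ≡ 1 − 10 = -9 (mod 3).
    Reduce coefficients mod 3: 2·t ≡ 0 (mod 3).
    The inverse of 2 mod 3 is 2 (since 2·2 = 4 = 1·3 + 1), so t ≡ 2·0 = 0 ≡ 0 (mod 3).
    Then x = 10 + 17·0 = 10, valid modulo lcm(17, 3) = 51: x ≡ 10 (mod 51).
  Combine with x ≡ 0 (mod 11); new modulus lcm = 561.
    Write x = 10 + 51·t and substitute into x ≡ 0 (mod 11): 51·t ≡ 0 − 10 = -10 (mod 11).
    Reduce coefficients mod 11: 7·t ≡ 1 (mod 11).
    The inverse of 7 mod 11 is 8 (since 7·8 = 56 = 5·11 + 1), so t ≡ 8·1 = 8 ≡ 8 (mod 11).
    Then x = 10 + 51·8 = 418, valid modulo lcm(51, 11) = 561: x ≡ 418 (mod 561).
  Combine with x ≡ 0 (mod 7); new modulus lcm = 3927.
    Write x = 418 + 561·t and substitute into x ≡ 0 (mod 7): 561·t ≡ 0 − 418 = -418 (mod 7).
    Reduce coefficients mod 7: 1·t ≡ 2 (mod 7).
    So t ≡ 2 (mod 7).
    Then x = 418 + 561·2 = 1540, valid modulo lcm(561, 7) = 3927: x ≡ 1540 (mod 3927).
  Combine with x ≡ 5 (mod 13); new modulus lcm = 51051.
    Write x = 1540 + 3927·t and substitute into x ≡ 5 (mod 13): 3927·t ≡ 5 − 1540 = -1535 (mod 13).
    Reduce coefficients mod 13: 1·t ≡ 12 (mod 13).
    So t ≡ 12 (mod 13).
    Then x = 1540 + 3927·12 = 48664, valid modulo lcm(3927, 13) = 51051: x ≡ 48664 (mod 51051).
Verify against each original: 48664 mod 17 = 10, 48664 mod 3 = 1, 48664 mod 11 = 0, 48664 mod 7 = 0, 48664 mod 13 = 5.

x ≡ 48664 (mod 51051).


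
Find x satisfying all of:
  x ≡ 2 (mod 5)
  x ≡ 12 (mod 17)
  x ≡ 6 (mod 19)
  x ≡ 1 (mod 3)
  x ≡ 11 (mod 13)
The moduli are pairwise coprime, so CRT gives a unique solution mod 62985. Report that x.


Product of moduli M = 5 · 17 · 19 · 3 · 13 = 62985.
Merge one congruence at a time:
  Start: x ≡ 2 (mod 5).
  Combine with x ≡ 12 (mod 17); new modulus lcm = 85.
    Write x = 2 + 5·t and substitute into x ≡ 12 (mod 17): 5·t ≡ 12 − 2 = 10 (mod 17).
    The inverse of 5 mod 17 is 7 (since 5·7 = 35 = 2·17 + 1), so t ≡ 7·10 = 70 ≡ 2 (mod 17).
    Then x = 2 + 5·2 = 12, valid modulo lcm(5, 17) = 85: x ≡ 12 (mod 85).
  Combine with x ≡ 6 (mod 19); new modulus lcm = 1615.
    Write x = 12 + 85·t and substitute into x ≡ 6 (mod 19): 85·t ≡ 6 − 12 = -6 (mod 19).
    Reduce coefficients mod 19: 9·t ≡ 13 (mod 19).
    The inverse of 9 mod 19 is 17 (since 9·17 = 153 = 8·19 + 1), so t ≡ 17·13 = 221 ≡ 12 (mod 19).
    Then x = 12 + 85·12 = 1032, valid modulo lcm(85, 19) = 1615: x ≡ 1032 (mod 1615).
  Combine with x ≡ 1 (mod 3); new modulus lcm = 4845.
    Write x = 1032 + 1615·t and substitute into x ≡ 1 (mod 3): 1615·t ≡ 1 − 1032 = -1031 (mod 3).
    Reduce coefficients mod 3: 1·t ≡ 1 (mod 3).
    So t ≡ 1 (mod 3).
    Then x = 1032 + 1615·1 = 2647, valid modulo lcm(1615, 3) = 4845: x ≡ 2647 (mod 4845).
  Combine with x ≡ 11 (mod 13); new modulus lcm = 62985.
    Write x = 2647 + 4845·t and substitute into x ≡ 11 (mod 13): 4845·t ≡ 11 − 2647 = -2636 (mod 13).
    Reduce coefficients mod 13: 9·t ≡ 3 (mod 13).
    The inverse of 9 mod 13 is 3 (since 9·3 = 27 = 2·13 + 1), so t ≡ 3·3 = 9 ≡ 9 (mod 13).
    Then x = 2647 + 4845·9 = 46252, valid modulo lcm(4845, 13) = 62985: x ≡ 46252 (mod 62985).
Verify against each original: 46252 mod 5 = 2, 46252 mod 17 = 12, 46252 mod 19 = 6, 46252 mod 3 = 1, 46252 mod 13 = 11.

x ≡ 46252 (mod 62985).


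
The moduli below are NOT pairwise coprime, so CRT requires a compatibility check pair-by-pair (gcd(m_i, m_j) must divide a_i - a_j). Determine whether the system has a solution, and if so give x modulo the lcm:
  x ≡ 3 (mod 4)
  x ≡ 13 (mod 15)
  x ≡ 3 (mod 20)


Moduli 4, 15, 20 are not pairwise coprime, so CRT works modulo lcm(m_i) when all pairwise compatibility conditions hold.
Pairwise compatibility: gcd(m_i, m_j) must divide a_i - a_j for every pair.
Merge one congruence at a time:
  Start: x ≡ 3 (mod 4).
  Combine with x ≡ 13 (mod 15): gcd(4, 15) = 1; 13 - 3 = 10, which IS divisible by 1, so compatible.
    Write x = 3 + 4·t and substitute into x ≡ 13 (mod 15): 4·t ≡ 13 − 3 = 10 (mod 15).
    The inverse of 4 mod 15 is 4 (since 4·4 = 16 = 1·15 + 1), so t ≡ 4·10 = 40 ≡ 10 (mod 15).
    Then x = 3 + 4·10 = 43, valid modulo lcm(4, 15) = 60: x ≡ 43 (mod 60).
  Combine with x ≡ 3 (mod 20): gcd(60, 20) = 20; 3 - 43 = -40, which IS divisible by 20, so compatible.
    Write x = 43 + 60·t and substitute into x ≡ 3 (mod 20): 60·t ≡ 3 − 43 = -40 (mod 20).
    Divide the congruence (and modulus) by g = 20: 3·t ≡ -2 (mod 1).
    Modulo 1 every t works; take t = 0.
    Then x = 43 + 60·0 = 43, valid modulo lcm(60, 20) = 60: x ≡ 43 (mod 60).
Verify: 43 mod 4 = 3, 43 mod 15 = 13, 43 mod 20 = 3.

x ≡ 43 (mod 60).


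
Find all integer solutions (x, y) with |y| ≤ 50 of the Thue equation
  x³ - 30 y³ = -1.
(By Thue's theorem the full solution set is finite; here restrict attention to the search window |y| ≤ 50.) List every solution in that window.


The equation is x³ - 30y³ = -1. For fixed y, x³ = 30·y³ − 1, so a solution requires the RHS to be a perfect cube.
Strategy: iterate y from -50 to 50, compute RHS = 30·y³ − 1, and check whether it is a (positive or negative) perfect cube.
Check small values of y:
  y = 0: RHS = -1 = (-1)³ ⇒ x = -1 works.
  y = 1: RHS = 29 is not a perfect cube.
  y = -1: RHS = -31 is not a perfect cube.
  y = 2: RHS = 239 is not a perfect cube.
  y = -2: RHS = -241 is not a perfect cube.
  y = 3: RHS = 809 is not a perfect cube.
  y = -3: RHS = -811 is not a perfect cube.
Continuing the search up to |y| = 50 finds no further solutions beyond those listed.
Collected solutions: (-1, 0).

Solutions (with |y| ≤ 50): (-1, 0).


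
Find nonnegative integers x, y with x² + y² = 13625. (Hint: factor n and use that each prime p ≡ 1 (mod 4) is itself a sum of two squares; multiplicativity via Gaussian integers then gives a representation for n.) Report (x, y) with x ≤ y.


Step 1: Factor n = 13625 = 5^3 · 109.
Step 2: Check the mod-4 condition on each prime factor: 5 ≡ 1 (mod 4), exponent 3; 109 ≡ 1 (mod 4), exponent 1.
All primes ≡ 3 (mod 4) appear to even exponent (or don't appear), so by the two-squares theorem n IS expressible as a sum of two squares.
Step 3: Build a representation. Group n = k² · m with k = 5 and m = 5 · 109 = 545 (a product of primes ≡ 1 (mod 4)); a representation of m scales to one of n via (k·x)² + (k·y)² = k²(x² + y²). Each prime p ≡ 1 (mod 4) is itself a sum of two squares; find a² by testing p − a² for a perfect square:
  5: 5 − 1² = 4 = 2² ⇒ 5 = 1² + 2².
  109: 109 − 1² = 108, 109 − 2² = 105, 109 − 3² = 100 = 10² ⇒ 109 = 3² + 10².
  Combine using the Brahmagupta–Fibonacci identity (a² + b²)(c² + d²) = (ac − bd)² + (ad + bc)² = (ac + bd)² + (ad − bc)²:
  5 · 109 = 545: from (1² + 2²)(3² + 10²), take (1·3 − 2·10, 1·10 + 2·3) = (3 − 20, 10 + 6) = (-17, 16); dropping signs (only squares matter) gives (17, 16); check 17² + 16² = 289 + 256 = 545 ✓.
  Scale by k = 5: (5·17, 5·16) = (85, 80).
Step 4: Order so x ≤ y and verify: 80² + 85² = 6400 + 7225 = 13625 = n. ✓

n = 13625 = 80² + 85² (one valid representation with x ≤ y).
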